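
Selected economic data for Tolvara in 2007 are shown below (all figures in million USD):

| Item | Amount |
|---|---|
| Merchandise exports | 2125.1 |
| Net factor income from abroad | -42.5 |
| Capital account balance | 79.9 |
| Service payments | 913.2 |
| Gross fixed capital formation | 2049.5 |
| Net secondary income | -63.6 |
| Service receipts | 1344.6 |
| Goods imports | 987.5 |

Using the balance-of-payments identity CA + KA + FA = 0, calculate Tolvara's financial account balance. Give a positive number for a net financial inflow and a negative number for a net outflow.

-1542.8

Goods balance = 2125.1 - 987.5 = 1137.6
Services balance = 1344.6 - 913.2 = 431.4
Trade balance (goods + services) = 1137.6 + 431.4 = 1569.0
Net primary income = -42.5
Net secondary income = -63.6
Current account = 1569.0 + (-42.5) + (-63.6) = 1462.9
Financial account = -(1462.9 + 79.9) = -1542.8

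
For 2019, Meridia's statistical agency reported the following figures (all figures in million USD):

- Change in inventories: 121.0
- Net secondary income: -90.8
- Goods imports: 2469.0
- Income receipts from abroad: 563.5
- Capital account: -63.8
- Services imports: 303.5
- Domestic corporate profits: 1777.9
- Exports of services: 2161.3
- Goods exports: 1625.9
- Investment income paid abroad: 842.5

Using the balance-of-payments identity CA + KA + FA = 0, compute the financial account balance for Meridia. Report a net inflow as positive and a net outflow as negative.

Goods balance = 1625.9 - 2469.0 = -843.1
Services balance = 2161.3 - 303.5 = 1857.8
Trade balance (goods + services) = -843.1 + 1857.8 = 1014.7
Net primary income = 563.5 - 842.5 = -279.0
Net secondary income = -90.8
Current account = 1014.7 + (-279.0) + (-90.8) = 644.9
Financial account = -(644.9 + (-63.8)) = -581.1

-581.1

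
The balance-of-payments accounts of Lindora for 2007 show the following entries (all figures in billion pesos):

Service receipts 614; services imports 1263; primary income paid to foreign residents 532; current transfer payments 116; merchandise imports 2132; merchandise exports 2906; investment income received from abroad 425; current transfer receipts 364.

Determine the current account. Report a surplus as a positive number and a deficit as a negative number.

266

Goods balance = 2906 - 2132 = 774
Services balance = 614 - 1263 = -649
Trade balance (goods + services) = 774 + (-649) = 125
Net primary income = 425 - 532 = -107
Net secondary income = 364 - 116 = 248
Current account = 125 + (-107) + 248 = 266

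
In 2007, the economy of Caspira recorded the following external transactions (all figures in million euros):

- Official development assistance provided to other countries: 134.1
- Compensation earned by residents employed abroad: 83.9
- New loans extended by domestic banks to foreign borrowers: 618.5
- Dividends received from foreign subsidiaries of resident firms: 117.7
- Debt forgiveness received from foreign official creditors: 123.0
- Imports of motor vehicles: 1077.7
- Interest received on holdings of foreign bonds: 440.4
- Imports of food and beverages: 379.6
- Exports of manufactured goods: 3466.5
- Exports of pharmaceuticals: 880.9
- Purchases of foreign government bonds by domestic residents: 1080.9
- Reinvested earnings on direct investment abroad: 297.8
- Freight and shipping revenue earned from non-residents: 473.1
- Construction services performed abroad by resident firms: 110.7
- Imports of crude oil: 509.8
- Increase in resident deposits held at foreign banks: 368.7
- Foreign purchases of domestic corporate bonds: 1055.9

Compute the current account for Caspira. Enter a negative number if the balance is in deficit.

3769.8

Goods: -379.6 + 3466.5 + 880.9 - 1077.7 - 509.8 = 2380.3
Services: 110.7 + 473.1 = 583.8
Primary income: 297.8 + 440.4 + 83.9 + 117.7 = 939.8
Secondary income: -134.1
Current account = 2380.3 + 583.8 + 939.8 + (-134.1) = 3769.8
(Excluded from the current account — financial account: new loans extended by domestic banks to foreign borrowers 618.5, purchases of foreign government bonds by domestic residents 1080.9, increase in resident deposits held at foreign banks 368.7, foreign purchases of domestic corporate bonds 1055.9; capital account: debt forgiveness received from foreign official creditors 123.0.)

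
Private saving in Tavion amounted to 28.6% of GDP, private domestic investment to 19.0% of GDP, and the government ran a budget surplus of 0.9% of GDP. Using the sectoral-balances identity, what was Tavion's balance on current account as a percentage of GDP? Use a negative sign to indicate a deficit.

10.5

By the sectoral-balances identity, CA = (S_private - I) + (T - G).
Private balance = 28.6 - 19.0 = 9.6
Government balance (T - G) = 0.9
CA = 9.6 + 0.9 = 10.5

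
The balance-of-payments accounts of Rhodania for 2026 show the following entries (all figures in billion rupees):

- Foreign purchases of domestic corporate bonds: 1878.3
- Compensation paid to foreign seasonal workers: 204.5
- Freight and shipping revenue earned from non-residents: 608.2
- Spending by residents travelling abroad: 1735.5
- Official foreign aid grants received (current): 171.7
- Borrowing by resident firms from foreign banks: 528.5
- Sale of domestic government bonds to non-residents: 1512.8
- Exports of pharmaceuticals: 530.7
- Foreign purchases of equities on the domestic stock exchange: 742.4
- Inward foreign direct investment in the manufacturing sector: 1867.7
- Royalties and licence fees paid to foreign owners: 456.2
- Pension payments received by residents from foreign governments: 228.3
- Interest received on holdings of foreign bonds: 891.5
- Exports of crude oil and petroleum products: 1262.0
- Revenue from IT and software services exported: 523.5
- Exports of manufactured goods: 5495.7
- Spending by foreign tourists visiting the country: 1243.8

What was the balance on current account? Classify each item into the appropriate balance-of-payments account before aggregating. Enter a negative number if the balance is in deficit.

8559.2

Goods: 5495.7 + 1262.0 + 530.7 = 7288.4
Services: 1243.8 + 608.2 + 523.5 - 456.2 - 1735.5 = 183.8
Primary income: -204.5 + 891.5 = 687.0
Secondary income: 228.3 + 171.7 = 400.0
Current account = 7288.4 + 183.8 + 687.0 + 400.0 = 8559.2
(Excluded from the current account — financial account: foreign purchases of domestic corporate bonds 1878.3, borrowing by resident firms from foreign banks 528.5, sale of domestic government bonds to non-residents 1512.8, foreign purchases of equities on the domestic stock exchange 742.4, inward foreign direct investment in the manufacturing sector 1867.7.)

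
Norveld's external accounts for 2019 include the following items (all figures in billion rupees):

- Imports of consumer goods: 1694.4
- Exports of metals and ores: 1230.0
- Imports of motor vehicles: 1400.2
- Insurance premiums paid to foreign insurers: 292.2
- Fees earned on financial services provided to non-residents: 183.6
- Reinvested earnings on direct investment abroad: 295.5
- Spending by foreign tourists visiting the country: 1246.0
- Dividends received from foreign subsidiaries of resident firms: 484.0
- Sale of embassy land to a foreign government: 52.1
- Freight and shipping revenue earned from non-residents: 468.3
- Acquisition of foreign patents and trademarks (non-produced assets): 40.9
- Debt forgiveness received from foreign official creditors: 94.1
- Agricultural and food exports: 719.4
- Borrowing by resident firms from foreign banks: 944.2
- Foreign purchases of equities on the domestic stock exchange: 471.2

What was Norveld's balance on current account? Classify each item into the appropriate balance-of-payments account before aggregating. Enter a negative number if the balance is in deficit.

Goods: 719.4 + 1230.0 - 1694.4 - 1400.2 = -1145.2
Services: 183.6 + 1246.0 - 292.2 + 468.3 = 1605.7
Primary income: 484.0 + 295.5 = 779.5
Current account = (-1145.2) + 1605.7 + 779.5 = 1240.0
(Excluded from the current account — capital account: sale of embassy land to a foreign government 52.1, acquisition of foreign patents and trademarks (non-produced assets) 40.9, debt forgiveness received from foreign official creditors 94.1; financial account: borrowing by resident firms from foreign banks 944.2, foreign purchases of equities on the domestic stock exchange 471.2.)

1240.0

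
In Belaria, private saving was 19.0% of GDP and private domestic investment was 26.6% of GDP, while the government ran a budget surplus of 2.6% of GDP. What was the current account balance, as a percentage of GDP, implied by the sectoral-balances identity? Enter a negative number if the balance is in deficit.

By the sectoral-balances identity, CA = (S_private - I) + (T - G).
Private balance = 19.0 - 26.6 = -7.6
Government balance (T - G) = 2.6
CA = -7.6 + 2.6 = -5.0

-5.0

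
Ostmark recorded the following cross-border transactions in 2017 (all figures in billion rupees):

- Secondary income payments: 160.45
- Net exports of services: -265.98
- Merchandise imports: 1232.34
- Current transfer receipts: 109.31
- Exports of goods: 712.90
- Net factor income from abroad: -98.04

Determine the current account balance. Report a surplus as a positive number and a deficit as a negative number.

Goods balance = 712.90 - 1232.34 = -519.44
Services balance = -265.98
Trade balance (goods + services) = -519.44 + (-265.98) = -785.42
Net primary income = -98.04
Net secondary income = 109.31 - 160.45 = -51.14
Current account = -785.42 + (-98.04) + (-51.14) = -934.60

-934.60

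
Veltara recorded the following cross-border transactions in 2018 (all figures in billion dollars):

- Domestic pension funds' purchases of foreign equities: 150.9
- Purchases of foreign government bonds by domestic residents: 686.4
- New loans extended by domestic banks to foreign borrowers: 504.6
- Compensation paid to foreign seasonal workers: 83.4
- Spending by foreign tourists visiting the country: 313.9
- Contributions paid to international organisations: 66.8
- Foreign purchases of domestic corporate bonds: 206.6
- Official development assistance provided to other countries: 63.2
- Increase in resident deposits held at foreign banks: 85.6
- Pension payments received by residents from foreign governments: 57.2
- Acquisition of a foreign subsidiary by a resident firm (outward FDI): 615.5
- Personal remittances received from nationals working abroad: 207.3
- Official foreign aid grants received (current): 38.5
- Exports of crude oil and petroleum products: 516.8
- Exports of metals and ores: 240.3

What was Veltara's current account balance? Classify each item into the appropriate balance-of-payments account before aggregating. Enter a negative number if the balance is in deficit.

Goods: 516.8 + 240.3 = 757.1
Services: 313.9
Primary income: -83.4
Secondary income: -66.8 - 63.2 + 57.2 + 38.5 + 207.3 = 173.0
Current account = 757.1 + 313.9 + (-83.4) + 173.0 = 1160.6
(Excluded from the current account — financial account: domestic pension funds' purchases of foreign equities 150.9, purchases of foreign government bonds by domestic residents 686.4, new loans extended by domestic banks to foreign borrowers 504.6, foreign purchases of domestic corporate bonds 206.6, increase in resident deposits held at foreign banks 85.6, acquisition of a foreign subsidiary by a resident firm (outward FDI) 615.5.)

1160.6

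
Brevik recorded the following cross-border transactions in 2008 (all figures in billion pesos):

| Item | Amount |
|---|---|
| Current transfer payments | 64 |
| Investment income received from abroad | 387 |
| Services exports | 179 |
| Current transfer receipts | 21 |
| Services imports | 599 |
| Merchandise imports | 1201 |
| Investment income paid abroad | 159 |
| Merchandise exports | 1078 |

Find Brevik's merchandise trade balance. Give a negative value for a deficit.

-123

Goods balance = 1078 - 1201 = -123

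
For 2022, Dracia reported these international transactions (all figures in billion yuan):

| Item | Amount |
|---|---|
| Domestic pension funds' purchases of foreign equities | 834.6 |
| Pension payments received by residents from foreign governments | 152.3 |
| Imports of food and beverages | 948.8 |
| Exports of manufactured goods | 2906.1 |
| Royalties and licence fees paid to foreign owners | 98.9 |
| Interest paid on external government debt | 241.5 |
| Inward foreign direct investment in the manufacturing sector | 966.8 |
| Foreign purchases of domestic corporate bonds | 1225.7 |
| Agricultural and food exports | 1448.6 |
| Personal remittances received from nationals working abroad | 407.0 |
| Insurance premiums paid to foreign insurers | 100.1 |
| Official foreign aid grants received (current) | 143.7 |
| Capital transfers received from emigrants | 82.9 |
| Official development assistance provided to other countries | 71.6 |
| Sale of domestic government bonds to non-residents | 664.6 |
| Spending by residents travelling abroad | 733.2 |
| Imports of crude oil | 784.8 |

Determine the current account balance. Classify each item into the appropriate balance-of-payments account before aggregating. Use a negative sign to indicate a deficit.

2078.8

Goods: -784.8 + 1448.6 + 2906.1 - 948.8 = 2621.1
Services: -98.9 - 100.1 - 733.2 = -932.2
Primary income: -241.5
Secondary income: 152.3 + 407.0 + 143.7 - 71.6 = 631.4
Current account = 2621.1 + (-932.2) + (-241.5) + 631.4 = 2078.8
(Excluded from the current account — financial account: domestic pension funds' purchases of foreign equities 834.6, inward foreign direct investment in the manufacturing sector 966.8, foreign purchases of domestic corporate bonds 1225.7, sale of domestic government bonds to non-residents 664.6; capital account: capital transfers received from emigrants 82.9.)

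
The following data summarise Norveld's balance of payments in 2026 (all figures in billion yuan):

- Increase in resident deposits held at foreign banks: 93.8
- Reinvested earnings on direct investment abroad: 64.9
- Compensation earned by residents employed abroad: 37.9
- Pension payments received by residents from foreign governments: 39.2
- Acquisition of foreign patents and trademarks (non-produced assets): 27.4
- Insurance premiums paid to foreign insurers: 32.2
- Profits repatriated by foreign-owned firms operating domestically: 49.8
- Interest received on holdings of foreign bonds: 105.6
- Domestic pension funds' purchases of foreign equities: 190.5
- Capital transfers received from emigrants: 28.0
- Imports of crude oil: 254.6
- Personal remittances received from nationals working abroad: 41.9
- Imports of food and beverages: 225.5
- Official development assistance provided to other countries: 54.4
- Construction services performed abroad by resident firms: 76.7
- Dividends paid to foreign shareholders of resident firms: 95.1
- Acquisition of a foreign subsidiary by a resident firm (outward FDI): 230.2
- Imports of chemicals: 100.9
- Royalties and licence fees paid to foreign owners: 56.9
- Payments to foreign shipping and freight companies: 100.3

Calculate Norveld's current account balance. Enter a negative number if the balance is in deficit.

-603.5

Goods: -100.9 - 225.5 - 254.6 = -581.0
Services: 76.7 - 32.2 - 100.3 - 56.9 = -112.7
Primary income: -49.8 + 64.9 + 37.9 + 105.6 - 95.1 = 63.5
Secondary income: -54.4 + 41.9 + 39.2 = 26.7
Current account = (-581.0) + (-112.7) + 63.5 + 26.7 = -603.5
(Excluded from the current account — financial account: increase in resident deposits held at foreign banks 93.8, domestic pension funds' purchases of foreign equities 190.5, acquisition of a foreign subsidiary by a resident firm (outward FDI) 230.2; capital account: acquisition of foreign patents and trademarks (non-produced assets) 27.4, capital transfers received from emigrants 28.0.)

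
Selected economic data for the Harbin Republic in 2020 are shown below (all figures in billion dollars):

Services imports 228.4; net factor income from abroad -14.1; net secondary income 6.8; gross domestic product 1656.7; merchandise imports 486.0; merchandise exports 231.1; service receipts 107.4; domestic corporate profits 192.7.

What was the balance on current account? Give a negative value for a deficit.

Goods balance = 231.1 - 486.0 = -254.9
Services balance = 107.4 - 228.4 = -121.0
Trade balance (goods + services) = -254.9 + (-121.0) = -375.9
Net primary income = -14.1
Net secondary income = 6.8
Current account = -375.9 + (-14.1) + 6.8 = -383.2

-383.2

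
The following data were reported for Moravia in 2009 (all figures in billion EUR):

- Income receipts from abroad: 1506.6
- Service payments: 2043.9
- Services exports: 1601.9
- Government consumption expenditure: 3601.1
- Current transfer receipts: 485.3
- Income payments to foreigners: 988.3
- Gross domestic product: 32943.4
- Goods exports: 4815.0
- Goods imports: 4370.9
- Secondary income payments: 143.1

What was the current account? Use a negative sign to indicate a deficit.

862.6

Goods balance = 4815.0 - 4370.9 = 444.1
Services balance = 1601.9 - 2043.9 = -442.0
Trade balance (goods + services) = 444.1 + (-442.0) = 2.1
Net primary income = 1506.6 - 988.3 = 518.3
Net secondary income = 485.3 - 143.1 = 342.2
Current account = 2.1 + 518.3 + 342.2 = 862.6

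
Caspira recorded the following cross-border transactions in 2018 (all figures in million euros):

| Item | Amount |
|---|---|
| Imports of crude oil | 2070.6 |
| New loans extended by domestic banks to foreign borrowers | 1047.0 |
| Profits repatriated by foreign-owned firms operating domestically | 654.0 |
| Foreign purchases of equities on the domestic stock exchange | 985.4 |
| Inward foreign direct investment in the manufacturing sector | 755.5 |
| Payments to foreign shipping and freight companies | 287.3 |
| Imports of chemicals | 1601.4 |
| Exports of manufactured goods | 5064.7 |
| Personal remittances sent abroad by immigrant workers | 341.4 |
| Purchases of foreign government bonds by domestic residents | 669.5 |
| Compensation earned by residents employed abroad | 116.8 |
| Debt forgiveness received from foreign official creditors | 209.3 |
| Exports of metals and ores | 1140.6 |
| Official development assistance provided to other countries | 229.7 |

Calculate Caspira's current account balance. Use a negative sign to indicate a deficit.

1137.7

Goods: -1601.4 - 2070.6 + 1140.6 + 5064.7 = 2533.3
Services: -287.3
Primary income: -654.0 + 116.8 = -537.2
Secondary income: -229.7 - 341.4 = -571.1
Current account = 2533.3 + (-287.3) + (-537.2) + (-571.1) = 1137.7
(Excluded from the current account — financial account: new loans extended by domestic banks to foreign borrowers 1047.0, foreign purchases of equities on the domestic stock exchange 985.4, inward foreign direct investment in the manufacturing sector 755.5, purchases of foreign government bonds by domestic residents 669.5; capital account: debt forgiveness received from foreign official creditors 209.3.)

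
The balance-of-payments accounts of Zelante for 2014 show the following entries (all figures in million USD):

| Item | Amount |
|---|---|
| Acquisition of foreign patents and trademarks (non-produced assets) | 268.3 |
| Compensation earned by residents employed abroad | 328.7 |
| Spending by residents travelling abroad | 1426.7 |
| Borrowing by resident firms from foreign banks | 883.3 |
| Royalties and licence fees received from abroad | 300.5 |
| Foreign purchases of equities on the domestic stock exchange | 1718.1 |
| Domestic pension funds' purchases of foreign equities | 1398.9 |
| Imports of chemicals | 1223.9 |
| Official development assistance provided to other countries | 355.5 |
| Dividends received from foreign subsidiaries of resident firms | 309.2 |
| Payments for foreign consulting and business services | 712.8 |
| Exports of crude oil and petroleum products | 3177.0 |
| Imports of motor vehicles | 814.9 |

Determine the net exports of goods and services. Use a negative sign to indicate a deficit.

Goods: 3177.0 - 1223.9 - 814.9 = 1138.2
Services: -1426.7 - 712.8 + 300.5 = -1839.0
Trade balance = 1138.2 + (-1839.0) = -700.8
(Excluded from the trade balance — capital account: acquisition of foreign patents and trademarks (non-produced assets) 268.3; primary income: compensation earned by residents employed abroad 328.7, dividends received from foreign subsidiaries of resident firms 309.2; financial account: borrowing by resident firms from foreign banks 883.3, foreign purchases of equities on the domestic stock exchange 1718.1, domestic pension funds' purchases of foreign equities 1398.9; secondary income: official development assistance provided to other countries 355.5.)

-700.8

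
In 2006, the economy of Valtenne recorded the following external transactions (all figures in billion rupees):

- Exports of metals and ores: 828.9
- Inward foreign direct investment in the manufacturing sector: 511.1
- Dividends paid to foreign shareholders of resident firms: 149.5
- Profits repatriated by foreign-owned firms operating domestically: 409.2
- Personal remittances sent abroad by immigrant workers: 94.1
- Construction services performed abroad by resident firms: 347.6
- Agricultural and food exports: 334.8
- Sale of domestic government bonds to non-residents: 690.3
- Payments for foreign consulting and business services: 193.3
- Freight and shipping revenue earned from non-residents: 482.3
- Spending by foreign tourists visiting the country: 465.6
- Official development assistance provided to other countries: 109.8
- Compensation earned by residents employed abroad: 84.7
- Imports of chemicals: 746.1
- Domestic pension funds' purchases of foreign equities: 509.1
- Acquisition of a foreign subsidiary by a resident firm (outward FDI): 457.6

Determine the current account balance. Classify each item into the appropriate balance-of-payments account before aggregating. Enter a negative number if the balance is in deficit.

Goods: -746.1 + 828.9 + 334.8 = 417.6
Services: 347.6 + 482.3 + 465.6 - 193.3 = 1102.2
Primary income: 84.7 - 409.2 - 149.5 = -474.0
Secondary income: -109.8 - 94.1 = -203.9
Current account = 417.6 + 1102.2 + (-474.0) + (-203.9) = 841.9
(Excluded from the current account — financial account: inward foreign direct investment in the manufacturing sector 511.1, sale of domestic government bonds to non-residents 690.3, domestic pension funds' purchases of foreign equities 509.1, acquisition of a foreign subsidiary by a resident firm (outward FDI) 457.6.)

841.9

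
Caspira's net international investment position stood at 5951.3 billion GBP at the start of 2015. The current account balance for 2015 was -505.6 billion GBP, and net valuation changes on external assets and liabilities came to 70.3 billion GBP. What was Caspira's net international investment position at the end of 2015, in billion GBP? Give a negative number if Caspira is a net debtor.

5516.0

Change in NIIP = current account + net valuation change = -505.6 + 70.3 = -435.3
End-of-year NIIP = 5951.3 + (-435.3) = 5516.0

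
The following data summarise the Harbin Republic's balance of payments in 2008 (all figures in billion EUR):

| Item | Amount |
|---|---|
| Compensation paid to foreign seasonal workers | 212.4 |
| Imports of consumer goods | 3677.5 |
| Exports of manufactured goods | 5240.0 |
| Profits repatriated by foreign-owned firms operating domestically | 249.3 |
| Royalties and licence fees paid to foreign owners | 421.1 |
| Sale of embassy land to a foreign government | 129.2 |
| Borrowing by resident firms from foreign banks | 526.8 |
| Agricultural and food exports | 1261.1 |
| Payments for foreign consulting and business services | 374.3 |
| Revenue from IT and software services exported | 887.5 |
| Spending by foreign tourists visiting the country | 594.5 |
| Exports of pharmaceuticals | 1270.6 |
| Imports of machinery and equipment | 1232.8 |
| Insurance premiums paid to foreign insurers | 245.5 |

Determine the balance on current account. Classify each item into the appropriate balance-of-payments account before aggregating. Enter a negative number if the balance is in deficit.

2840.8

Goods: 5240.0 - 1232.8 + 1261.1 + 1270.6 - 3677.5 = 2861.4
Services: 594.5 - 245.5 - 374.3 + 887.5 - 421.1 = 441.1
Primary income: -212.4 - 249.3 = -461.7
Current account = 2861.4 + 441.1 + (-461.7) = 2840.8
(Excluded from the current account — capital account: sale of embassy land to a foreign government 129.2; financial account: borrowing by resident firms from foreign banks 526.8.)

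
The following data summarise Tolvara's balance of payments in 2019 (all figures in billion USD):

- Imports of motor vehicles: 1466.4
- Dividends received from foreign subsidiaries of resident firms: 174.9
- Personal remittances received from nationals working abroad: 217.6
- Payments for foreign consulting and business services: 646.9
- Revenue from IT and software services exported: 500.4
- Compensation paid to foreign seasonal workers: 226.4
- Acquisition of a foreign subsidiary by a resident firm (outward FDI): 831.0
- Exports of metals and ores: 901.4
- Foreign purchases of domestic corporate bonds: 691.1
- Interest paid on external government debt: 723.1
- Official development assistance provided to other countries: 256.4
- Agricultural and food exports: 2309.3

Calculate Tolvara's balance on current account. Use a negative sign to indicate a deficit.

784.4

Goods: -1466.4 + 2309.3 + 901.4 = 1744.3
Services: -646.9 + 500.4 = -146.5
Primary income: 174.9 - 226.4 - 723.1 = -774.6
Secondary income: 217.6 - 256.4 = -38.8
Current account = 1744.3 + (-146.5) + (-774.6) + (-38.8) = 784.4
(Excluded from the current account — financial account: acquisition of a foreign subsidiary by a resident firm (outward FDI) 831.0, foreign purchases of domestic corporate bonds 691.1.)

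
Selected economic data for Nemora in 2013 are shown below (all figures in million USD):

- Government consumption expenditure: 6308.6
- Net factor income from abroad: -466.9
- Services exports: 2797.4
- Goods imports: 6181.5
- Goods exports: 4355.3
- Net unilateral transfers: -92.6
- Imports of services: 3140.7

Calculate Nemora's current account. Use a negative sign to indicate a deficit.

Goods balance = 4355.3 - 6181.5 = -1826.2
Services balance = 2797.4 - 3140.7 = -343.3
Trade balance (goods + services) = -1826.2 + (-343.3) = -2169.5
Net primary income = -466.9
Net secondary income = -92.6
Current account = -2169.5 + (-466.9) + (-92.6) = -2729.0

-2729.0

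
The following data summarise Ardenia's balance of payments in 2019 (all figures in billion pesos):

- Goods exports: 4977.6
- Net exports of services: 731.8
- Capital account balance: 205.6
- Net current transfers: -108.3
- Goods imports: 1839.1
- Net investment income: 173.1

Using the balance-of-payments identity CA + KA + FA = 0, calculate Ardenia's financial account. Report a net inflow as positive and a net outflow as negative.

-4140.7

Goods balance = 4977.6 - 1839.1 = 3138.5
Services balance = 731.8
Trade balance (goods + services) = 3138.5 + 731.8 = 3870.3
Net primary income = 173.1
Net secondary income = -108.3
Current account = 3870.3 + 173.1 + (-108.3) = 3935.1
Financial account = -(3935.1 + 205.6) = -4140.7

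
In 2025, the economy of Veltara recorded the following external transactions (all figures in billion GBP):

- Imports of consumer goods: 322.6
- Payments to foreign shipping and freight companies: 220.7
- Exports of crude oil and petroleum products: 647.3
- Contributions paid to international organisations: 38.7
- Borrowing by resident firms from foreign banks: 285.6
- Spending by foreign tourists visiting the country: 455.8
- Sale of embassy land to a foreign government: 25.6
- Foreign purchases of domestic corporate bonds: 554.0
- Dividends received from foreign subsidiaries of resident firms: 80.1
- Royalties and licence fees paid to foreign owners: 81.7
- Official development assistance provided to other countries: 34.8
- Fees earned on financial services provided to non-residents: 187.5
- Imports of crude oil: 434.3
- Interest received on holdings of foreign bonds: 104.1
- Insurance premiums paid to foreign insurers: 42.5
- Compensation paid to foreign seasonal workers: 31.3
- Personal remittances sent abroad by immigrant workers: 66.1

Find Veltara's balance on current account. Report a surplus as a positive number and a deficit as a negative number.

Goods: -322.6 + 647.3 - 434.3 = -109.6
Services: -220.7 - 42.5 - 81.7 + 455.8 + 187.5 = 298.4
Primary income: 80.1 + 104.1 - 31.3 = 152.9
Secondary income: -66.1 - 34.8 - 38.7 = -139.6
Current account = (-109.6) + 298.4 + 152.9 + (-139.6) = 202.1
(Excluded from the current account — financial account: borrowing by resident firms from foreign banks 285.6, foreign purchases of domestic corporate bonds 554.0; capital account: sale of embassy land to a foreign government 25.6.)

202.1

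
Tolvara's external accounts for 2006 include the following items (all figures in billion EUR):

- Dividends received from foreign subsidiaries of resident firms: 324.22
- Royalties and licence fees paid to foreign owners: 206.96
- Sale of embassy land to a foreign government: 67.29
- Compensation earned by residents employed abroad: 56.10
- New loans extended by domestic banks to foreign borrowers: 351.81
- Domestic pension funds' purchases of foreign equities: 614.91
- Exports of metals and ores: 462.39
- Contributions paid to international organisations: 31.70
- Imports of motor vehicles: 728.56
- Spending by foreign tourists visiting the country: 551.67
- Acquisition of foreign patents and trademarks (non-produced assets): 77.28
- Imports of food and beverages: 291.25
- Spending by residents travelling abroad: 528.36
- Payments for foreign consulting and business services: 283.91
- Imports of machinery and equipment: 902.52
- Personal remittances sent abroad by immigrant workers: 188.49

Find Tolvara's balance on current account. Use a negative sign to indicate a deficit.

-1767.37

Goods: -902.52 - 728.56 + 462.39 - 291.25 = -1459.94
Services: -283.91 + 551.67 - 206.96 - 528.36 = -467.56
Primary income: 56.10 + 324.22 = 380.32
Secondary income: -31.70 - 188.49 = -220.19
Current account = (-1459.94) + (-467.56) + 380.32 + (-220.19) = -1767.37
(Excluded from the current account — capital account: sale of embassy land to a foreign government 67.29, acquisition of foreign patents and trademarks (non-produced assets) 77.28; financial account: new loans extended by domestic banks to foreign borrowers 351.81, domestic pension funds' purchases of foreign equities 614.91.)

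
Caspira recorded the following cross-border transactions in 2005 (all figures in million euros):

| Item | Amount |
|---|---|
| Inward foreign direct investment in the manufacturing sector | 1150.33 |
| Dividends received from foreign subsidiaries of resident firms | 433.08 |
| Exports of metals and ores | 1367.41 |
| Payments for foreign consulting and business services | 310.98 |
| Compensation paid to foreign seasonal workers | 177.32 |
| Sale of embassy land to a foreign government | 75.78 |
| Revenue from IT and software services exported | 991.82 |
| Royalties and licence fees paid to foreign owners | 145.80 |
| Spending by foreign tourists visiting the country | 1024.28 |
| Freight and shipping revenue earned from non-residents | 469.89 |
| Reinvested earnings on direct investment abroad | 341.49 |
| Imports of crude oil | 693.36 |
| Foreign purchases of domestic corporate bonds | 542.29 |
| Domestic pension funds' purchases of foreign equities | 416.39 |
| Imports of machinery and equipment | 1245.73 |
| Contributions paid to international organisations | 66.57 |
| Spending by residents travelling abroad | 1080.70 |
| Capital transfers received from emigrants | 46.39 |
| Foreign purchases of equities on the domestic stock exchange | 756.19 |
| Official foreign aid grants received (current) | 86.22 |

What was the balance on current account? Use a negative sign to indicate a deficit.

993.73

Goods: 1367.41 - 1245.73 - 693.36 = -571.68
Services: 991.82 + 1024.28 - 145.80 - 1080.70 - 310.98 + 469.89 = 948.51
Primary income: 341.49 + 433.08 - 177.32 = 597.25
Secondary income: 86.22 - 66.57 = 19.65
Current account = (-571.68) + 948.51 + 597.25 + 19.65 = 993.73
(Excluded from the current account — financial account: inward foreign direct investment in the manufacturing sector 1150.33, foreign purchases of domestic corporate bonds 542.29, domestic pension funds' purchases of foreign equities 416.39, foreign purchases of equities on the domestic stock exchange 756.19; capital account: sale of embassy land to a foreign government 75.78, capital transfers received from emigrants 46.39.)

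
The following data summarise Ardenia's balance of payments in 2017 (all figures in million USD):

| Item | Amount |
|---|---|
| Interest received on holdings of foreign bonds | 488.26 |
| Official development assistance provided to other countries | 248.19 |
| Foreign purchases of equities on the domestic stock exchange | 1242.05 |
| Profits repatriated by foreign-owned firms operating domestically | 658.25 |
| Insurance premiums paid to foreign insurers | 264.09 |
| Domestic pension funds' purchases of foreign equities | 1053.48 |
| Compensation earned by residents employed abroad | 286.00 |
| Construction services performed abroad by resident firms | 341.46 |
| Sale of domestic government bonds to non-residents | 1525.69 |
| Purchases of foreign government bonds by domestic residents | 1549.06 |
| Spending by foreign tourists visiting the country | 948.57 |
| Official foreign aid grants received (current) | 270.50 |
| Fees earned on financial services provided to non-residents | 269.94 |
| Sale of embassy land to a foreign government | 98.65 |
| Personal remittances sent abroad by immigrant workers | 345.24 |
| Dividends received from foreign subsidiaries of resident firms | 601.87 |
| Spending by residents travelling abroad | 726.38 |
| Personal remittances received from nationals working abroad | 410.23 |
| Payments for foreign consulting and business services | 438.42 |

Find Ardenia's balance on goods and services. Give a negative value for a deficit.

131.08

Services: 948.57 + 341.46 - 438.42 - 726.38 + 269.94 - 264.09 = 131.08
Trade balance = 0.00 + 131.08 = 131.08
(Excluded from the trade balance — primary income: interest received on holdings of foreign bonds 488.26, profits repatriated by foreign-owned firms operating domestically 658.25, compensation earned by residents employed abroad 286.00, dividends received from foreign subsidiaries of resident firms 601.87; secondary income: official development assistance provided to other countries 248.19, official foreign aid grants received (current) 270.50, personal remittances sent abroad by immigrant workers 345.24, personal remittances received from nationals working abroad 410.23; financial account: foreign purchases of equities on the domestic stock exchange 1242.05, domestic pension funds' purchases of foreign equities 1053.48, sale of domestic government bonds to non-residents 1525.69, purchases of foreign government bonds by domestic residents 1549.06; capital account: sale of embassy land to a foreign government 98.65.)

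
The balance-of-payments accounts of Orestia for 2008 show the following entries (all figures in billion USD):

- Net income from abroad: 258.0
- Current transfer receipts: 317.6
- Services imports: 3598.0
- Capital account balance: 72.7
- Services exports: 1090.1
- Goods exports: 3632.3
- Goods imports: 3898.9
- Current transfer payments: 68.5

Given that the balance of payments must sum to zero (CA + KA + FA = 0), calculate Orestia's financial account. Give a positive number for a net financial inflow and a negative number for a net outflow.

2194.7

Goods balance = 3632.3 - 3898.9 = -266.6
Services balance = 1090.1 - 3598.0 = -2507.9
Trade balance (goods + services) = -266.6 + (-2507.9) = -2774.5
Net primary income = 258.0
Net secondary income = 317.6 - 68.5 = 249.1
Current account = -2774.5 + 258.0 + 249.1 = -2267.4
Financial account = -(-2267.4 + 72.7) = 2194.7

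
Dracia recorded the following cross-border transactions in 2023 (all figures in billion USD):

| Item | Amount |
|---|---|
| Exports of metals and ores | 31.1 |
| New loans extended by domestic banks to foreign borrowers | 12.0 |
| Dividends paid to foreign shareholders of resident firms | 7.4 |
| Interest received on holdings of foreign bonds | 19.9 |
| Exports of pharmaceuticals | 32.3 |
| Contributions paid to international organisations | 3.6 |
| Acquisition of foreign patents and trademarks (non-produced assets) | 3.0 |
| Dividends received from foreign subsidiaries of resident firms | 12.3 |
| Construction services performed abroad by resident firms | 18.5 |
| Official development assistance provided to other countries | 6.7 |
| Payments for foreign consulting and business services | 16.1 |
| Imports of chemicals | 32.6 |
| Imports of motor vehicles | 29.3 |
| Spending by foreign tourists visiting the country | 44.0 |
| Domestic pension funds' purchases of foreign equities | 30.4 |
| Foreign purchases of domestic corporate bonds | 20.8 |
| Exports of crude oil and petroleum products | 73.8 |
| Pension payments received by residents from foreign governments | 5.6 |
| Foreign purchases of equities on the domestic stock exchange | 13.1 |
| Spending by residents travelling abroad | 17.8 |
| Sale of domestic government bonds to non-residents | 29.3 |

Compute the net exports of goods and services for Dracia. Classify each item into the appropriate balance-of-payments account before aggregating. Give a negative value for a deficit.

103.9

Goods: -29.3 + 31.1 + 73.8 + 32.3 - 32.6 = 75.3
Services: -17.8 - 16.1 + 18.5 + 44.0 = 28.6
Trade balance = 75.3 + 28.6 = 103.9
(Excluded from the trade balance — financial account: new loans extended by domestic banks to foreign borrowers 12.0, domestic pension funds' purchases of foreign equities 30.4, foreign purchases of domestic corporate bonds 20.8, foreign purchases of equities on the domestic stock exchange 13.1, sale of domestic government bonds to non-residents 29.3; primary income: dividends paid to foreign shareholders of resident firms 7.4, interest received on holdings of foreign bonds 19.9, dividends received from foreign subsidiaries of resident firms 12.3; secondary income: contributions paid to international organisations 3.6, official development assistance provided to other countries 6.7, pension payments received by residents from foreign governments 5.6; capital account: acquisition of foreign patents and trademarks (non-produced assets) 3.0.)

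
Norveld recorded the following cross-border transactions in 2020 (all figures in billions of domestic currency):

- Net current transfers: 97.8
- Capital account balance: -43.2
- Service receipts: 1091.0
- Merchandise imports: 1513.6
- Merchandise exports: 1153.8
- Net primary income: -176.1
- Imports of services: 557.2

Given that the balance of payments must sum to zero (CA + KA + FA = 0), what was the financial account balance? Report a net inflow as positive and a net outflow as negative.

Goods balance = 1153.8 - 1513.6 = -359.8
Services balance = 1091.0 - 557.2 = 533.8
Trade balance (goods + services) = -359.8 + 533.8 = 174.0
Net primary income = -176.1
Net secondary income = 97.8
Current account = 174.0 + (-176.1) + 97.8 = 95.7
Financial account = -(95.7 + (-43.2)) = -52.5

-52.5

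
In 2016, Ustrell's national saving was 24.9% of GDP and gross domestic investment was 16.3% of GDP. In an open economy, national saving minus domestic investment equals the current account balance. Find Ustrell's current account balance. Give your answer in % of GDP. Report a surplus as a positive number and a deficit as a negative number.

CA = S - I = 24.9 - 16.3 = 8.6

8.6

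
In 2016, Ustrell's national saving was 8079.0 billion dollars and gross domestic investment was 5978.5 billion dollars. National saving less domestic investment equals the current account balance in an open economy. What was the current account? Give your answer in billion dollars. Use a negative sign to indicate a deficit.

CA = S - I = 8079.0 - 5978.5 = 2100.5

2100.5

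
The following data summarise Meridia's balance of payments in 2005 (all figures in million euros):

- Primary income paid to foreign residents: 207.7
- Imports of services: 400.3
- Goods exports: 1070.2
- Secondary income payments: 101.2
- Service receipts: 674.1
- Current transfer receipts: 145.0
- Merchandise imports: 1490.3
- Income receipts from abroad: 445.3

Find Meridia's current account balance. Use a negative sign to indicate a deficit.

Goods balance = 1070.2 - 1490.3 = -420.1
Services balance = 674.1 - 400.3 = 273.8
Trade balance (goods + services) = -420.1 + 273.8 = -146.3
Net primary income = 445.3 - 207.7 = 237.6
Net secondary income = 145.0 - 101.2 = 43.8
Current account = -146.3 + 237.6 + 43.8 = 135.1

135.1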